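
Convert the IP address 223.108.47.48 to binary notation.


223 = 11011111
108 = 01101100
47 = 00101111
48 = 00110000
Binary: 11011111.01101100.00101111.00110000


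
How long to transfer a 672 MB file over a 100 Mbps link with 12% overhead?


Effective throughput = 100 * (1 - 12/100) = 88 Mbps
File size in Mb = 672 * 8 = 5376 Mb
Time = 5376 / 88
Time = 61.0909 seconds


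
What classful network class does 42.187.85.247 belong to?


First octet: 42
Binary: 00101010
0xxxxxxx -> Class A (1-126)
Class A, default mask 255.0.0.0 (/8)


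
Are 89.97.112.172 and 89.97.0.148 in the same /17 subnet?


Mask: 255.255.128.0
89.97.112.172 AND mask = 89.97.0.0
89.97.0.148 AND mask = 89.97.0.0
Yes, same subnet (89.97.0.0)


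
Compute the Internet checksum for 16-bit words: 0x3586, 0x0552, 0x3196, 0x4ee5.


Sum all words (with carry folding):
+ 0x3586 = 0x3586
+ 0x0552 = 0x3ad8
+ 0x3196 = 0x6c6e
+ 0x4ee5 = 0xbb53
One's complement: ~0xbb53
Checksum = 0x44ac


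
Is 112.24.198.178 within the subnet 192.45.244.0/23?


Subnet network: 192.45.244.0
Test IP AND mask: 112.24.198.0
No, 112.24.198.178 is not in 192.45.244.0/23


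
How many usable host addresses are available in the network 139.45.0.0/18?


Host bits = 32 - 18 = 14
Total addresses = 2^14 = 16384
Usable = total - 2 (network and broadcast)
Usable hosts: 16382


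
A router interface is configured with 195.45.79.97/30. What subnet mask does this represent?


/30 means 30 network bits, 2 host bits
Binary: 11111111111111111111111111111100
Mask: 255.255.255.252


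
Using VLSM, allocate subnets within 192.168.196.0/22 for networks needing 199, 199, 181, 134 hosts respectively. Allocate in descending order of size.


199 hosts -> /24 (254 usable): 192.168.196.0/24
199 hosts -> /24 (254 usable): 192.168.197.0/24
181 hosts -> /24 (254 usable): 192.168.198.0/24
134 hosts -> /24 (254 usable): 192.168.199.0/24
Allocation: 192.168.196.0/24 (199 hosts, 254 usable); 192.168.197.0/24 (199 hosts, 254 usable); 192.168.198.0/24 (181 hosts, 254 usable); 192.168.199.0/24 (134 hosts, 254 usable)


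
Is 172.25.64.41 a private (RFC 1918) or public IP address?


RFC 1918 private ranges:
  10.0.0.0/8 (10.0.0.0 - 10.255.255.255)
  172.16.0.0/12 (172.16.0.0 - 172.31.255.255)
  192.168.0.0/16 (192.168.0.0 - 192.168.255.255)
Private (in 172.16.0.0/12)


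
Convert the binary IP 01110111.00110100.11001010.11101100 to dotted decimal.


01110111 = 119
00110100 = 52
11001010 = 202
11101100 = 236
IP: 119.52.202.236


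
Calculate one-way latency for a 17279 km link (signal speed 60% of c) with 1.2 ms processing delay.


Speed = 0.6 * 3e5 km/s = 180000 km/s
Propagation delay = 17279 / 180000 = 0.096 s = 95.9944 ms
Processing delay = 1.2 ms
Total one-way latency = 97.1944 ms


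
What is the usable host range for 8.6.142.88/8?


Network: 8.0.0.0
Broadcast: 8.255.255.255
First usable = network + 1
Last usable = broadcast - 1
Range: 8.0.0.1 to 8.255.255.254


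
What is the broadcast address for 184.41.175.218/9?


Network: 184.0.0.0/9
Host bits = 23
Set all host bits to 1:
Broadcast: 184.127.255.255


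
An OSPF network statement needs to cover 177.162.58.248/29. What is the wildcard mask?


Subnet mask: 255.255.255.248
Wildcard = 255.255.255.255 - subnet mask
255 - 255 = 0
255 - 255 = 0
255 - 255 = 0
255 - 248 = 7
Wildcard: 0.0.0.7


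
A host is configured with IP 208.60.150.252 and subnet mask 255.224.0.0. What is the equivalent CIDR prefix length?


Binary: 11111111.11100000.00000000.00000000
Count leading 1s
Prefix: /11


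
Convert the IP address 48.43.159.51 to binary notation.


48 = 00110000
43 = 00101011
159 = 10011111
51 = 00110011
Binary: 00110000.00101011.10011111.00110011


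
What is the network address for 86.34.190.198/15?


IP:   01010110.00100010.10111110.11000110
Mask: 11111111.11111110.00000000.00000000
AND operation:
Net:  01010110.00100010.00000000.00000000
Network: 86.34.0.0/15


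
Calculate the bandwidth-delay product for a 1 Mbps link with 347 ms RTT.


BDP = bandwidth * RTT
= 1 Mbps * 347 ms
= 1 * 1e6 * 347 / 1000 bits
= 347000 bits
= 43375 bytes
= 42.3584 KB
BDP = 347000 bits (43375 bytes)


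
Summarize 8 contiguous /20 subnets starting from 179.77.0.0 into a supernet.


Original prefix: /20
Number of subnets: 8 = 2^3
New prefix = 20 - 3 = 17
Supernet: 179.77.0.0/17


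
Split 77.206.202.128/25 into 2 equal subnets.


New prefix = 25 + 1 = 26
Each subnet has 64 addresses
  77.206.202.128/26
  77.206.202.192/26
Subnets: 77.206.202.128/26, 77.206.202.192/26


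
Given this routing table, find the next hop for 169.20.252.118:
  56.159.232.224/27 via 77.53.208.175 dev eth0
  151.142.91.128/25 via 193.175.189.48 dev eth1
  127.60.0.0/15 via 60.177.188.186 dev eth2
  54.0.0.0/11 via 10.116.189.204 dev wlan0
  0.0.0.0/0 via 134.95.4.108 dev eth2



Longest prefix match for 169.20.252.118:
  /27 56.159.232.224: no
  /25 151.142.91.128: no
  /15 127.60.0.0: no
  /11 54.0.0.0: no
  /0 0.0.0.0: MATCH
Selected: next-hop 134.95.4.108 via eth2 (matched /0)


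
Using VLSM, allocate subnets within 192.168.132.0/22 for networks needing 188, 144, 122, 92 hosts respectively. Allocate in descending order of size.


188 hosts -> /24 (254 usable): 192.168.132.0/24
144 hosts -> /24 (254 usable): 192.168.133.0/24
122 hosts -> /25 (126 usable): 192.168.134.0/25
92 hosts -> /25 (126 usable): 192.168.134.128/25
Allocation: 192.168.132.0/24 (188 hosts, 254 usable); 192.168.133.0/24 (144 hosts, 254 usable); 192.168.134.0/25 (122 hosts, 126 usable); 192.168.134.128/25 (92 hosts, 126 usable)


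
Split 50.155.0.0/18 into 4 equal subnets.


New prefix = 18 + 2 = 20
Each subnet has 4096 addresses
  50.155.0.0/20
  50.155.16.0/20
  50.155.32.0/20
  50.155.48.0/20
Subnets: 50.155.0.0/20, 50.155.16.0/20, 50.155.32.0/20, 50.155.48.0/20


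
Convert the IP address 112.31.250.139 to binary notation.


112 = 01110000
31 = 00011111
250 = 11111010
139 = 10001011
Binary: 01110000.00011111.11111010.10001011


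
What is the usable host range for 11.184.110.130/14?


Network: 11.184.0.0
Broadcast: 11.187.255.255
First usable = network + 1
Last usable = broadcast - 1
Range: 11.184.0.1 to 11.187.255.254


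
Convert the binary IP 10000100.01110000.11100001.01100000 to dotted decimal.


10000100 = 132
01110000 = 112
11100001 = 225
01100000 = 96
IP: 132.112.225.96


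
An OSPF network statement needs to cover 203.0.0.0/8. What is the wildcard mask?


Subnet mask: 255.0.0.0
Wildcard = 255.255.255.255 - subnet mask
255 - 255 = 0
255 - 0 = 255
255 - 0 = 255
255 - 0 = 255
Wildcard: 0.255.255.255


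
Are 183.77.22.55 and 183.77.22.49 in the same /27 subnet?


Mask: 255.255.255.224
183.77.22.55 AND mask = 183.77.22.32
183.77.22.49 AND mask = 183.77.22.32
Yes, same subnet (183.77.22.32)


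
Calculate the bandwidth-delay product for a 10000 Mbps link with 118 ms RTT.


BDP = bandwidth * RTT
= 10000 Mbps * 118 ms
= 10000 * 1e6 * 118 / 1000 bits
= 1180000000 bits
= 147500000 bytes
= 144042.9688 KB
BDP = 1180000000 bits (147500000 bytes)


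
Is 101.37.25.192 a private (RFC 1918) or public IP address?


RFC 1918 private ranges:
  10.0.0.0/8 (10.0.0.0 - 10.255.255.255)
  172.16.0.0/12 (172.16.0.0 - 172.31.255.255)
  192.168.0.0/16 (192.168.0.0 - 192.168.255.255)
Public (not in any RFC 1918 range)


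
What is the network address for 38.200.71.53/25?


IP:   00100110.11001000.01000111.00110101
Mask: 11111111.11111111.11111111.10000000
AND operation:
Net:  00100110.11001000.01000111.00000000
Network: 38.200.71.0/25


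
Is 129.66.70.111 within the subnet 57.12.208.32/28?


Subnet network: 57.12.208.32
Test IP AND mask: 129.66.70.96
No, 129.66.70.111 is not in 57.12.208.32/28


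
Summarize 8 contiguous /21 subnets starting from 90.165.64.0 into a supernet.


Original prefix: /21
Number of subnets: 8 = 2^3
New prefix = 21 - 3 = 18
Supernet: 90.165.64.0/18


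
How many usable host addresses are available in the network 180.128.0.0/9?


Host bits = 32 - 9 = 23
Total addresses = 2^23 = 8388608
Usable = total - 2 (network and broadcast)
Usable hosts: 8388606


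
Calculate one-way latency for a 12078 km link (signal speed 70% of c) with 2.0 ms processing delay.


Speed = 0.7 * 3e5 km/s = 210000 km/s
Propagation delay = 12078 / 210000 = 0.0575 s = 57.5143 ms
Processing delay = 2.0 ms
Total one-way latency = 59.5143 ms


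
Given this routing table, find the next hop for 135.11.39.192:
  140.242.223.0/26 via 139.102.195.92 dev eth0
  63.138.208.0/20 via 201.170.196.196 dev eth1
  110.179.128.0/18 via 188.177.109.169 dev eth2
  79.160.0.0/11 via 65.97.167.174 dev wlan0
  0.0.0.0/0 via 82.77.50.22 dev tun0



Longest prefix match for 135.11.39.192:
  /26 140.242.223.0: no
  /20 63.138.208.0: no
  /18 110.179.128.0: no
  /11 79.160.0.0: no
  /0 0.0.0.0: MATCH
Selected: next-hop 82.77.50.22 via tun0 (matched /0)


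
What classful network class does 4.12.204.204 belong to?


First octet: 4
Binary: 00000100
0xxxxxxx -> Class A (1-126)
Class A, default mask 255.0.0.0 (/8)


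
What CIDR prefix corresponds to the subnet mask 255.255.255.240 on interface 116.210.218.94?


Binary: 11111111.11111111.11111111.11110000
Count leading 1s
Prefix: /28


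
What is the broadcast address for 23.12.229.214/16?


Network: 23.12.0.0/16
Host bits = 16
Set all host bits to 1:
Broadcast: 23.12.255.255


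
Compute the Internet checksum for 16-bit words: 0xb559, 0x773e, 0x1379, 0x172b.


Sum all words (with carry folding):
+ 0xb559 = 0xb559
+ 0x773e = 0x2c98
+ 0x1379 = 0x4011
+ 0x172b = 0x573c
One's complement: ~0x573c
Checksum = 0xa8c3


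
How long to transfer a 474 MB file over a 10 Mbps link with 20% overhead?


Effective throughput = 10 * (1 - 20/100) = 8 Mbps
File size in Mb = 474 * 8 = 3792 Mb
Time = 3792 / 8
Time = 474 seconds


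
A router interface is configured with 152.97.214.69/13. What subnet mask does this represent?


/13 means 13 network bits, 19 host bits
Binary: 11111111111110000000000000000000
Mask: 255.248.0.0


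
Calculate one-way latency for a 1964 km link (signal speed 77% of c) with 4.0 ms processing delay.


Speed = 0.77 * 3e5 km/s = 231000 km/s
Propagation delay = 1964 / 231000 = 0.0085 s = 8.5022 ms
Processing delay = 4.0 ms
Total one-way latency = 12.5022 ms


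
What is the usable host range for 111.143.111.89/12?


Network: 111.128.0.0
Broadcast: 111.143.255.255
First usable = network + 1
Last usable = broadcast - 1
Range: 111.128.0.1 to 111.143.255.254


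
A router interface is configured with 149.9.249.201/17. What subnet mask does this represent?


/17 means 17 network bits, 15 host bits
Binary: 11111111111111111000000000000000
Mask: 255.255.128.0


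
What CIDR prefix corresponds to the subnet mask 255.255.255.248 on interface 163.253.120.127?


Binary: 11111111.11111111.11111111.11111000
Count leading 1s
Prefix: /29


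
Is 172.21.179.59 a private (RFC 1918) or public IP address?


RFC 1918 private ranges:
  10.0.0.0/8 (10.0.0.0 - 10.255.255.255)
  172.16.0.0/12 (172.16.0.0 - 172.31.255.255)
  192.168.0.0/16 (192.168.0.0 - 192.168.255.255)
Private (in 172.16.0.0/12)


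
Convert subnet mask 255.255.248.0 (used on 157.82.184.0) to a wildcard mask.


Subnet mask: 255.255.248.0
Wildcard = 255.255.255.255 - subnet mask
255 - 255 = 0
255 - 255 = 0
255 - 248 = 7
255 - 0 = 255
Wildcard: 0.0.7.255


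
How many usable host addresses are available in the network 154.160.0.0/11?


Host bits = 32 - 11 = 21
Total addresses = 2^21 = 2097152
Usable = total - 2 (network and broadcast)
Usable hosts: 2097150


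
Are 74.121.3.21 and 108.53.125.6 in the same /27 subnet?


Mask: 255.255.255.224
74.121.3.21 AND mask = 74.121.3.0
108.53.125.6 AND mask = 108.53.125.0
No, different subnets (74.121.3.0 vs 108.53.125.0)


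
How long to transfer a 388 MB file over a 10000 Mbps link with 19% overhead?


Effective throughput = 10000 * (1 - 19/100) = 8100.0 Mbps
File size in Mb = 388 * 8 = 3104 Mb
Time = 3104 / 8100.0
Time = 0.3832 seconds


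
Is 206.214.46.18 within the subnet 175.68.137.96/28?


Subnet network: 175.68.137.96
Test IP AND mask: 206.214.46.16
No, 206.214.46.18 is not in 175.68.137.96/28


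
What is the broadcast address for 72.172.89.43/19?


Network: 72.172.64.0/19
Host bits = 13
Set all host bits to 1:
Broadcast: 72.172.95.255


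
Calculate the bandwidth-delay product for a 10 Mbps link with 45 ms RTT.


BDP = bandwidth * RTT
= 10 Mbps * 45 ms
= 10 * 1e6 * 45 / 1000 bits
= 450000 bits
= 56250 bytes
= 54.9316 KB
BDP = 450000 bits (56250 bytes)


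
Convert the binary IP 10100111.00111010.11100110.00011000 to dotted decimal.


10100111 = 167
00111010 = 58
11100110 = 230
00011000 = 24
IP: 167.58.230.24


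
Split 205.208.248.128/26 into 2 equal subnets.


New prefix = 26 + 1 = 27
Each subnet has 32 addresses
  205.208.248.128/27
  205.208.248.160/27
Subnets: 205.208.248.128/27, 205.208.248.160/27


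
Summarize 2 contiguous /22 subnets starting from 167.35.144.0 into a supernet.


Original prefix: /22
Number of subnets: 2 = 2^1
New prefix = 22 - 1 = 21
Supernet: 167.35.144.0/21


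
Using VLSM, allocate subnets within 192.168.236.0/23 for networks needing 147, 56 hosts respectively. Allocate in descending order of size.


147 hosts -> /24 (254 usable): 192.168.236.0/24
56 hosts -> /26 (62 usable): 192.168.237.0/26
Allocation: 192.168.236.0/24 (147 hosts, 254 usable); 192.168.237.0/26 (56 hosts, 62 usable)


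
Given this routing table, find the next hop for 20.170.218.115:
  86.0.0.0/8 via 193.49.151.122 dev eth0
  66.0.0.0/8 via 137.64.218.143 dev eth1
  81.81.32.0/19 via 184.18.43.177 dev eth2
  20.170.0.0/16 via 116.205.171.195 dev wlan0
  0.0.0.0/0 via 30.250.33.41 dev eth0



Longest prefix match for 20.170.218.115:
  /8 86.0.0.0: no
  /8 66.0.0.0: no
  /19 81.81.32.0: no
  /16 20.170.0.0: MATCH
  /0 0.0.0.0: MATCH
Selected: next-hop 116.205.171.195 via wlan0 (matched /16)


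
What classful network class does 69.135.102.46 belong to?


First octet: 69
Binary: 01000101
0xxxxxxx -> Class A (1-126)
Class A, default mask 255.0.0.0 (/8)


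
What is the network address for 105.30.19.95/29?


IP:   01101001.00011110.00010011.01011111
Mask: 11111111.11111111.11111111.11111000
AND operation:
Net:  01101001.00011110.00010011.01011000
Network: 105.30.19.88/29


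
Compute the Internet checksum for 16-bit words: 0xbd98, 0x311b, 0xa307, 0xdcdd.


Sum all words (with carry folding):
+ 0xbd98 = 0xbd98
+ 0x311b = 0xeeb3
+ 0xa307 = 0x91bb
+ 0xdcdd = 0x6e99
One's complement: ~0x6e99
Checksum = 0x9166


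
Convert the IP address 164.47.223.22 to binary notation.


164 = 10100100
47 = 00101111
223 = 11011111
22 = 00010110
Binary: 10100100.00101111.11011111.00010110


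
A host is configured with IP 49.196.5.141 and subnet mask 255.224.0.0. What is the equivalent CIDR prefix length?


Binary: 11111111.11100000.00000000.00000000
Count leading 1s
Prefix: /11


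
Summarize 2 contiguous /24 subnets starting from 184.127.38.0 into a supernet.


Original prefix: /24
Number of subnets: 2 = 2^1
New prefix = 24 - 1 = 23
Supernet: 184.127.38.0/23


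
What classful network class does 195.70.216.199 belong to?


First octet: 195
Binary: 11000011
110xxxxx -> Class C (192-223)
Class C, default mask 255.255.255.0 (/24)


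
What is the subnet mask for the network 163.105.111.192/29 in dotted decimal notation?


/29 means 29 network bits, 3 host bits
Binary: 11111111111111111111111111111000
Mask: 255.255.255.248


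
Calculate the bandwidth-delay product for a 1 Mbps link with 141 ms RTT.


BDP = bandwidth * RTT
= 1 Mbps * 141 ms
= 1 * 1e6 * 141 / 1000 bits
= 141000 bits
= 17625 bytes
= 17.2119 KB
BDP = 141000 bits (17625 bytes)


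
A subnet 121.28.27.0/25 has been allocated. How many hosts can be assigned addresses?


Host bits = 32 - 25 = 7
Total addresses = 2^7 = 128
Usable = total - 2 (network and broadcast)
Usable hosts: 126


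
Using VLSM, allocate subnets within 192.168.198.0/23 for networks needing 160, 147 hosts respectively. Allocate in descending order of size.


160 hosts -> /24 (254 usable): 192.168.198.0/24
147 hosts -> /24 (254 usable): 192.168.199.0/24
Allocation: 192.168.198.0/24 (160 hosts, 254 usable); 192.168.199.0/24 (147 hosts, 254 usable)


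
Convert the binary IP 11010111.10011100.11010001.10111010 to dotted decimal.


11010111 = 215
10011100 = 156
11010001 = 209
10111010 = 186
IP: 215.156.209.186


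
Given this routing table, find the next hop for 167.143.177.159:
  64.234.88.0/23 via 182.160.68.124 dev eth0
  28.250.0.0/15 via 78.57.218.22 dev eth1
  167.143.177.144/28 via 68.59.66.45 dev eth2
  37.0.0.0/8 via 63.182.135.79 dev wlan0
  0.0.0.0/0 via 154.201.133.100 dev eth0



Longest prefix match for 167.143.177.159:
  /23 64.234.88.0: no
  /15 28.250.0.0: no
  /28 167.143.177.144: MATCH
  /8 37.0.0.0: no
  /0 0.0.0.0: MATCH
Selected: next-hop 68.59.66.45 via eth2 (matched /28)


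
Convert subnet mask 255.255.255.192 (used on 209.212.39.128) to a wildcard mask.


Subnet mask: 255.255.255.192
Wildcard = 255.255.255.255 - subnet mask
255 - 255 = 0
255 - 255 = 0
255 - 255 = 0
255 - 192 = 63
Wildcard: 0.0.0.63


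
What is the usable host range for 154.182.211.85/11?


Network: 154.160.0.0
Broadcast: 154.191.255.255
First usable = network + 1
Last usable = broadcast - 1
Range: 154.160.0.1 to 154.191.255.254


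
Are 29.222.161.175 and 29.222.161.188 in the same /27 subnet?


Mask: 255.255.255.224
29.222.161.175 AND mask = 29.222.161.160
29.222.161.188 AND mask = 29.222.161.160
Yes, same subnet (29.222.161.160)


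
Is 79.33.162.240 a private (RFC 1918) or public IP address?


RFC 1918 private ranges:
  10.0.0.0/8 (10.0.0.0 - 10.255.255.255)
  172.16.0.0/12 (172.16.0.0 - 172.31.255.255)
  192.168.0.0/16 (192.168.0.0 - 192.168.255.255)
Public (not in any RFC 1918 range)


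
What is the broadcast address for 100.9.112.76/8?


Network: 100.0.0.0/8
Host bits = 24
Set all host bits to 1:
Broadcast: 100.255.255.255


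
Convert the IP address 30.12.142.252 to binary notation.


30 = 00011110
12 = 00001100
142 = 10001110
252 = 11111100
Binary: 00011110.00001100.10001110.11111100


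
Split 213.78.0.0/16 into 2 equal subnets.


New prefix = 16 + 1 = 17
Each subnet has 32768 addresses
  213.78.0.0/17
  213.78.128.0/17
Subnets: 213.78.0.0/17, 213.78.128.0/17


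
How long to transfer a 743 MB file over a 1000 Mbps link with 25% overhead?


Effective throughput = 1000 * (1 - 25/100) = 750 Mbps
File size in Mb = 743 * 8 = 5944 Mb
Time = 5944 / 750
Time = 7.9253 seconds


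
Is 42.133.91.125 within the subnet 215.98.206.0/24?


Subnet network: 215.98.206.0
Test IP AND mask: 42.133.91.0
No, 42.133.91.125 is not in 215.98.206.0/24


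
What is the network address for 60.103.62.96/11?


IP:   00111100.01100111.00111110.01100000
Mask: 11111111.11100000.00000000.00000000
AND operation:
Net:  00111100.01100000.00000000.00000000
Network: 60.96.0.0/11


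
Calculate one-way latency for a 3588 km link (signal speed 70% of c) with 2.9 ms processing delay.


Speed = 0.7 * 3e5 km/s = 210000 km/s
Propagation delay = 3588 / 210000 = 0.0171 s = 17.0857 ms
Processing delay = 2.9 ms
Total one-way latency = 19.9857 ms


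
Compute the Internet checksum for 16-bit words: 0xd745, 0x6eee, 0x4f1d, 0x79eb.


Sum all words (with carry folding):
+ 0xd745 = 0xd745
+ 0x6eee = 0x4634
+ 0x4f1d = 0x9551
+ 0x79eb = 0x0f3d
One's complement: ~0x0f3d
Checksum = 0xf0c2


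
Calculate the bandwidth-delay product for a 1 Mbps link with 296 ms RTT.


BDP = bandwidth * RTT
= 1 Mbps * 296 ms
= 1 * 1e6 * 296 / 1000 bits
= 296000 bits
= 37000 bytes
= 36.1328 KB
BDP = 296000 bits (37000 bytes)


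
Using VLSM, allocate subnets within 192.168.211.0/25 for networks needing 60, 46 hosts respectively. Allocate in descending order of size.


60 hosts -> /26 (62 usable): 192.168.211.0/26
46 hosts -> /26 (62 usable): 192.168.211.64/26
Allocation: 192.168.211.0/26 (60 hosts, 62 usable); 192.168.211.64/26 (46 hosts, 62 usable)


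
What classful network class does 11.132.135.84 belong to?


First octet: 11
Binary: 00001011
0xxxxxxx -> Class A (1-126)
Class A, default mask 255.0.0.0 (/8)


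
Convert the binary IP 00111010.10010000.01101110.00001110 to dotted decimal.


00111010 = 58
10010000 = 144
01101110 = 110
00001110 = 14
IP: 58.144.110.14


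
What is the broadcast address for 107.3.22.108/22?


Network: 107.3.20.0/22
Host bits = 10
Set all host bits to 1:
Broadcast: 107.3.23.255


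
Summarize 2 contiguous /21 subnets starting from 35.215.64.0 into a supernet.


Original prefix: /21
Number of subnets: 2 = 2^1
New prefix = 21 - 1 = 20
Supernet: 35.215.64.0/20


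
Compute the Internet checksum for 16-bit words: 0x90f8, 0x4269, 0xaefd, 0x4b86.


Sum all words (with carry folding):
+ 0x90f8 = 0x90f8
+ 0x4269 = 0xd361
+ 0xaefd = 0x825f
+ 0x4b86 = 0xcde5
One's complement: ~0xcde5
Checksum = 0x321a


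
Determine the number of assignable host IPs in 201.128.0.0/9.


Host bits = 32 - 9 = 23
Total addresses = 2^23 = 8388608
Usable = total - 2 (network and broadcast)
Usable hosts: 8388606


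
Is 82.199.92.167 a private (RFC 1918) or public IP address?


RFC 1918 private ranges:
  10.0.0.0/8 (10.0.0.0 - 10.255.255.255)
  172.16.0.0/12 (172.16.0.0 - 172.31.255.255)
  192.168.0.0/16 (192.168.0.0 - 192.168.255.255)
Public (not in any RFC 1918 range)


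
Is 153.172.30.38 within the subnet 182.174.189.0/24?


Subnet network: 182.174.189.0
Test IP AND mask: 153.172.30.0
No, 153.172.30.38 is not in 182.174.189.0/24


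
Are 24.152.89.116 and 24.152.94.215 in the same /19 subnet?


Mask: 255.255.224.0
24.152.89.116 AND mask = 24.152.64.0
24.152.94.215 AND mask = 24.152.64.0
Yes, same subnet (24.152.64.0)


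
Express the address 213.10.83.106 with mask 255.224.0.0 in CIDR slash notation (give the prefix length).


Binary: 11111111.11100000.00000000.00000000
Count leading 1s
Prefix: /11


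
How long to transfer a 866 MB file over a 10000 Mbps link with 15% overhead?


Effective throughput = 10000 * (1 - 15/100) = 8500 Mbps
File size in Mb = 866 * 8 = 6928 Mb
Time = 6928 / 8500
Time = 0.8151 seconds


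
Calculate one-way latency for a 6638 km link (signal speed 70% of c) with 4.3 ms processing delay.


Speed = 0.7 * 3e5 km/s = 210000 km/s
Propagation delay = 6638 / 210000 = 0.0316 s = 31.6095 ms
Processing delay = 4.3 ms
Total one-way latency = 35.9095 ms


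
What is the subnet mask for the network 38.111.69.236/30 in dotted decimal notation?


/30 means 30 network bits, 2 host bits
Binary: 11111111111111111111111111111100
Mask: 255.255.255.252


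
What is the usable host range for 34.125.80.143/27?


Network: 34.125.80.128
Broadcast: 34.125.80.159
First usable = network + 1
Last usable = broadcast - 1
Range: 34.125.80.129 to 34.125.80.158


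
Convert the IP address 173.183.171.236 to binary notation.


173 = 10101101
183 = 10110111
171 = 10101011
236 = 11101100
Binary: 10101101.10110111.10101011.11101100


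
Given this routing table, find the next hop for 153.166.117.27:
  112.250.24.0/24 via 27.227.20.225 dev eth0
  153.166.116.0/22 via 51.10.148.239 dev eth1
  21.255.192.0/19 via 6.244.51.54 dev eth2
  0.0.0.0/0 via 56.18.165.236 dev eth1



Longest prefix match for 153.166.117.27:
  /24 112.250.24.0: no
  /22 153.166.116.0: MATCH
  /19 21.255.192.0: no
  /0 0.0.0.0: MATCH
Selected: next-hop 51.10.148.239 via eth1 (matched /22)


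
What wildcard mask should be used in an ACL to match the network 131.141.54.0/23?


Subnet mask: 255.255.254.0
Wildcard = 255.255.255.255 - subnet mask
255 - 255 = 0
255 - 255 = 0
255 - 254 = 1
255 - 0 = 255
Wildcard: 0.0.1.255


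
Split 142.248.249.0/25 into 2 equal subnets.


New prefix = 25 + 1 = 26
Each subnet has 64 addresses
  142.248.249.0/26
  142.248.249.64/26
Subnets: 142.248.249.0/26, 142.248.249.64/26


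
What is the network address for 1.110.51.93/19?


IP:   00000001.01101110.00110011.01011101
Mask: 11111111.11111111.11100000.00000000
AND operation:
Net:  00000001.01101110.00100000.00000000
Network: 1.110.32.0/19


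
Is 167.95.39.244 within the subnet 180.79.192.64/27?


Subnet network: 180.79.192.64
Test IP AND mask: 167.95.39.224
No, 167.95.39.244 is not in 180.79.192.64/27


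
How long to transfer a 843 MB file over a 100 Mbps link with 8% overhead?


Effective throughput = 100 * (1 - 8/100) = 92 Mbps
File size in Mb = 843 * 8 = 6744 Mb
Time = 6744 / 92
Time = 73.3043 seconds


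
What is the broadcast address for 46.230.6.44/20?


Network: 46.230.0.0/20
Host bits = 12
Set all host bits to 1:
Broadcast: 46.230.15.255


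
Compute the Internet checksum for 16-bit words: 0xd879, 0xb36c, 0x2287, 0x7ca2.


Sum all words (with carry folding):
+ 0xd879 = 0xd879
+ 0xb36c = 0x8be6
+ 0x2287 = 0xae6d
+ 0x7ca2 = 0x2b10
One's complement: ~0x2b10
Checksum = 0xd4ef


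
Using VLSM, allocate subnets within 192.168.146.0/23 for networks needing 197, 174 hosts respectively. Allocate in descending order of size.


197 hosts -> /24 (254 usable): 192.168.146.0/24
174 hosts -> /24 (254 usable): 192.168.147.0/24
Allocation: 192.168.146.0/24 (197 hosts, 254 usable); 192.168.147.0/24 (174 hosts, 254 usable)


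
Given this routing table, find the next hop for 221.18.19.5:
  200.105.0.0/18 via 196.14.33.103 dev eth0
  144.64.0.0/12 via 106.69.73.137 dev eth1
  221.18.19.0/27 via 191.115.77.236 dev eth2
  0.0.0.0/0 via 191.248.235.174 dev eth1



Longest prefix match for 221.18.19.5:
  /18 200.105.0.0: no
  /12 144.64.0.0: no
  /27 221.18.19.0: MATCH
  /0 0.0.0.0: MATCH
Selected: next-hop 191.115.77.236 via eth2 (matched /27)


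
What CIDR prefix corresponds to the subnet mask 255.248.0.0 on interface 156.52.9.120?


Binary: 11111111.11111000.00000000.00000000
Count leading 1s
Prefix: /13


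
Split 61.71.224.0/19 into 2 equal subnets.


New prefix = 19 + 1 = 20
Each subnet has 4096 addresses
  61.71.224.0/20
  61.71.240.0/20
Subnets: 61.71.224.0/20, 61.71.240.0/20


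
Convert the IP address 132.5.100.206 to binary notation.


132 = 10000100
5 = 00000101
100 = 01100100
206 = 11001110
Binary: 10000100.00000101.01100100.11001110


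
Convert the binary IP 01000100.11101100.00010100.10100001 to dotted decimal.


01000100 = 68
11101100 = 236
00010100 = 20
10100001 = 161
IP: 68.236.20.161


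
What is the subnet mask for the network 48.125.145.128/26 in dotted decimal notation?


/26 means 26 network bits, 6 host bits
Binary: 11111111111111111111111111000000
Mask: 255.255.255.192


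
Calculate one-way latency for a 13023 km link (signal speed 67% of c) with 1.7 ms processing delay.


Speed = 0.67 * 3e5 km/s = 201000 km/s
Propagation delay = 13023 / 201000 = 0.0648 s = 64.791 ms
Processing delay = 1.7 ms
Total one-way latency = 66.491 ms


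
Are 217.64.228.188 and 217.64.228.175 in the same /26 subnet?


Mask: 255.255.255.192
217.64.228.188 AND mask = 217.64.228.128
217.64.228.175 AND mask = 217.64.228.128
Yes, same subnet (217.64.228.128)


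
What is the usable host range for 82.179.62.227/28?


Network: 82.179.62.224
Broadcast: 82.179.62.239
First usable = network + 1
Last usable = broadcast - 1
Range: 82.179.62.225 to 82.179.62.238


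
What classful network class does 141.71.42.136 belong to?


First octet: 141
Binary: 10001101
10xxxxxx -> Class B (128-191)
Class B, default mask 255.255.0.0 (/16)


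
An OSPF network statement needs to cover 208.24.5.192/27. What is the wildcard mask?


Subnet mask: 255.255.255.224
Wildcard = 255.255.255.255 - subnet mask
255 - 255 = 0
255 - 255 = 0
255 - 255 = 0
255 - 224 = 31
Wildcard: 0.0.0.31


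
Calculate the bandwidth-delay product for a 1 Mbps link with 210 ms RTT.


BDP = bandwidth * RTT
= 1 Mbps * 210 ms
= 1 * 1e6 * 210 / 1000 bits
= 210000 bits
= 26250 bytes
= 25.6348 KB
BDP = 210000 bits (26250 bytes)


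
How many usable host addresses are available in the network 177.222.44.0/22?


Host bits = 32 - 22 = 10
Total addresses = 2^10 = 1024
Usable = total - 2 (network and broadcast)
Usable hosts: 1022


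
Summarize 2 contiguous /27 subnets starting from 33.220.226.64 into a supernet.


Original prefix: /27
Number of subnets: 2 = 2^1
New prefix = 27 - 1 = 26
Supernet: 33.220.226.64/26


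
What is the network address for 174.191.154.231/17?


IP:   10101110.10111111.10011010.11100111
Mask: 11111111.11111111.10000000.00000000
AND operation:
Net:  10101110.10111111.10000000.00000000
Network: 174.191.128.0/17


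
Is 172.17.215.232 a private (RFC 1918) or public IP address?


RFC 1918 private ranges:
  10.0.0.0/8 (10.0.0.0 - 10.255.255.255)
  172.16.0.0/12 (172.16.0.0 - 172.31.255.255)
  192.168.0.0/16 (192.168.0.0 - 192.168.255.255)
Private (in 172.16.0.0/12)


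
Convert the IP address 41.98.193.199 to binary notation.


41 = 00101001
98 = 01100010
193 = 11000001
199 = 11000111
Binary: 00101001.01100010.11000001.11000111


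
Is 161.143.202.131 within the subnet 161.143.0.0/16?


Subnet network: 161.143.0.0
Test IP AND mask: 161.143.0.0
Yes, 161.143.202.131 is in 161.143.0.0/16


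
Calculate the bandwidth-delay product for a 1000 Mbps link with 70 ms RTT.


BDP = bandwidth * RTT
= 1000 Mbps * 70 ms
= 1000 * 1e6 * 70 / 1000 bits
= 70000000 bits
= 8750000 bytes
= 8544.9219 KB
BDP = 70000000 bits (8750000 bytes)


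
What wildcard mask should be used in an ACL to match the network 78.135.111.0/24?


Subnet mask: 255.255.255.0
Wildcard = 255.255.255.255 - subnet mask
255 - 255 = 0
255 - 255 = 0
255 - 255 = 0
255 - 0 = 255
Wildcard: 0.0.0.255


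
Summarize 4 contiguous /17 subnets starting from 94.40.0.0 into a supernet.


Original prefix: /17
Number of subnets: 4 = 2^2
New prefix = 17 - 2 = 15
Supernet: 94.40.0.0/15


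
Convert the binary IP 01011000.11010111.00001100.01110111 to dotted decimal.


01011000 = 88
11010111 = 215
00001100 = 12
01110111 = 119
IP: 88.215.12.119


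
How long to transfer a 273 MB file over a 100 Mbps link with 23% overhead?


Effective throughput = 100 * (1 - 23/100) = 77 Mbps
File size in Mb = 273 * 8 = 2184 Mb
Time = 2184 / 77
Time = 28.3636 seconds


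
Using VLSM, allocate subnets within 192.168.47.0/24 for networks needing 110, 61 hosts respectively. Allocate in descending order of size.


110 hosts -> /25 (126 usable): 192.168.47.0/25
61 hosts -> /26 (62 usable): 192.168.47.128/26
Allocation: 192.168.47.0/25 (110 hosts, 126 usable); 192.168.47.128/26 (61 hosts, 62 usable)


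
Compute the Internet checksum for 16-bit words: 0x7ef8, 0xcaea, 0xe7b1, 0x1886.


Sum all words (with carry folding):
+ 0x7ef8 = 0x7ef8
+ 0xcaea = 0x49e3
+ 0xe7b1 = 0x3195
+ 0x1886 = 0x4a1b
One's complement: ~0x4a1b
Checksum = 0xb5e4


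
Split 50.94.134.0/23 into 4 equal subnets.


New prefix = 23 + 2 = 25
Each subnet has 128 addresses
  50.94.134.0/25
  50.94.134.128/25
  50.94.135.0/25
  50.94.135.128/25
Subnets: 50.94.134.0/25, 50.94.134.128/25, 50.94.135.0/25, 50.94.135.128/25


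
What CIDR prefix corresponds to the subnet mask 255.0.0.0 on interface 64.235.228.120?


Binary: 11111111.00000000.00000000.00000000
Count leading 1s
Prefix: /8


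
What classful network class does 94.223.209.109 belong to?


First octet: 94
Binary: 01011110
0xxxxxxx -> Class A (1-126)
Class A, default mask 255.0.0.0 (/8)


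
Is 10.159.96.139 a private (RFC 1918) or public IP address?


RFC 1918 private ranges:
  10.0.0.0/8 (10.0.0.0 - 10.255.255.255)
  172.16.0.0/12 (172.16.0.0 - 172.31.255.255)
  192.168.0.0/16 (192.168.0.0 - 192.168.255.255)
Private (in 10.0.0.0/8)


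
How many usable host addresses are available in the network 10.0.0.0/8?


Host bits = 32 - 8 = 24
Total addresses = 2^24 = 16777216
Usable = total - 2 (network and broadcast)
Usable hosts: 16777214


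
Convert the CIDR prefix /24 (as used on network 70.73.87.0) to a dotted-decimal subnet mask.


/24 means 24 network bits, 8 host bits
Binary: 11111111111111111111111100000000
Mask: 255.255.255.0


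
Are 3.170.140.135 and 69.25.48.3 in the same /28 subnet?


Mask: 255.255.255.240
3.170.140.135 AND mask = 3.170.140.128
69.25.48.3 AND mask = 69.25.48.0
No, different subnets (3.170.140.128 vs 69.25.48.0)


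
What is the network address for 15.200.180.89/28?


IP:   00001111.11001000.10110100.01011001
Mask: 11111111.11111111.11111111.11110000
AND operation:
Net:  00001111.11001000.10110100.01010000
Network: 15.200.180.80/28


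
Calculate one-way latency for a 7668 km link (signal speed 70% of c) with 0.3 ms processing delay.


Speed = 0.7 * 3e5 km/s = 210000 km/s
Propagation delay = 7668 / 210000 = 0.0365 s = 36.5143 ms
Processing delay = 0.3 ms
Total one-way latency = 36.8143 ms


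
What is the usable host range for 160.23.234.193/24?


Network: 160.23.234.0
Broadcast: 160.23.234.255
First usable = network + 1
Last usable = broadcast - 1
Range: 160.23.234.1 to 160.23.234.254


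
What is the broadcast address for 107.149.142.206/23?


Network: 107.149.142.0/23
Host bits = 9
Set all host bits to 1:
Broadcast: 107.149.143.255


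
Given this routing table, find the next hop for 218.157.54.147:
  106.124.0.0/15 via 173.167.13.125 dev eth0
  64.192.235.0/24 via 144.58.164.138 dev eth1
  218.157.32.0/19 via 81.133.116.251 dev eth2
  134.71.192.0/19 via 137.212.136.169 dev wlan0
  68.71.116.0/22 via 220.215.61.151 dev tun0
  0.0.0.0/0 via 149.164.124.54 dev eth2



Longest prefix match for 218.157.54.147:
  /15 106.124.0.0: no
  /24 64.192.235.0: no
  /19 218.157.32.0: MATCH
  /19 134.71.192.0: no
  /22 68.71.116.0: no
  /0 0.0.0.0: MATCH
Selected: next-hop 81.133.116.251 via eth2 (matched /19)


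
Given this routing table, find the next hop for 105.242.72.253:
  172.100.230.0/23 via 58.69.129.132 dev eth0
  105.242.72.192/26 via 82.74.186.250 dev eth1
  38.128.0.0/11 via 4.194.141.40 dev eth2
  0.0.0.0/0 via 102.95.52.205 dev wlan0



Longest prefix match for 105.242.72.253:
  /23 172.100.230.0: no
  /26 105.242.72.192: MATCH
  /11 38.128.0.0: no
  /0 0.0.0.0: MATCH
Selected: next-hop 82.74.186.250 via eth1 (matched /26)


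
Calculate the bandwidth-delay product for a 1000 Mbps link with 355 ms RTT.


BDP = bandwidth * RTT
= 1000 Mbps * 355 ms
= 1000 * 1e6 * 355 / 1000 bits
= 355000000 bits
= 44375000 bytes
= 43334.9609 KB
BDP = 355000000 bits (44375000 bytes)


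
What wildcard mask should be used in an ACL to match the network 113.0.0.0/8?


Subnet mask: 255.0.0.0
Wildcard = 255.255.255.255 - subnet mask
255 - 255 = 0
255 - 0 = 255
255 - 0 = 255
255 - 0 = 255
Wildcard: 0.255.255.255


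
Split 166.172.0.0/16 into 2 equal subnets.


New prefix = 16 + 1 = 17
Each subnet has 32768 addresses
  166.172.0.0/17
  166.172.128.0/17
Subnets: 166.172.0.0/17, 166.172.128.0/17


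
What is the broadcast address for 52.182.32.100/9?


Network: 52.128.0.0/9
Host bits = 23
Set all host bits to 1:
Broadcast: 52.255.255.255


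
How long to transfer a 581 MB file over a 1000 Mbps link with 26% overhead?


Effective throughput = 1000 * (1 - 26/100) = 740 Mbps
File size in Mb = 581 * 8 = 4648 Mb
Time = 4648 / 740
Time = 6.2811 seconds


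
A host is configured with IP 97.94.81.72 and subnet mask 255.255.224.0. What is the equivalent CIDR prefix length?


Binary: 11111111.11111111.11100000.00000000
Count leading 1s
Prefix: /19


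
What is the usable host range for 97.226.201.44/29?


Network: 97.226.201.40
Broadcast: 97.226.201.47
First usable = network + 1
Last usable = broadcast - 1
Range: 97.226.201.41 to 97.226.201.46


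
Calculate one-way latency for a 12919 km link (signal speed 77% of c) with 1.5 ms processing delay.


Speed = 0.77 * 3e5 km/s = 231000 km/s
Propagation delay = 12919 / 231000 = 0.0559 s = 55.9264 ms
Processing delay = 1.5 ms
Total one-way latency = 57.4264 ms


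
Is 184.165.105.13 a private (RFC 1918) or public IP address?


RFC 1918 private ranges:
  10.0.0.0/8 (10.0.0.0 - 10.255.255.255)
  172.16.0.0/12 (172.16.0.0 - 172.31.255.255)
  192.168.0.0/16 (192.168.0.0 - 192.168.255.255)
Public (not in any RFC 1918 range)


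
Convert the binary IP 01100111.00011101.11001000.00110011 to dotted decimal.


01100111 = 103
00011101 = 29
11001000 = 200
00110011 = 51
IP: 103.29.200.51


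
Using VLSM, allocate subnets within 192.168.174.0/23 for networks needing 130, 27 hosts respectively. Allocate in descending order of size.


130 hosts -> /24 (254 usable): 192.168.174.0/24
27 hosts -> /27 (30 usable): 192.168.175.0/27
Allocation: 192.168.174.0/24 (130 hosts, 254 usable); 192.168.175.0/27 (27 hosts, 30 usable)


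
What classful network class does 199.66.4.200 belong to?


First octet: 199
Binary: 11000111
110xxxxx -> Class C (192-223)
Class C, default mask 255.255.255.0 (/24)


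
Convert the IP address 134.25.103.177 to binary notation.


134 = 10000110
25 = 00011001
103 = 01100111
177 = 10110001
Binary: 10000110.00011001.01100111.10110001


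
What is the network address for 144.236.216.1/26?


IP:   10010000.11101100.11011000.00000001
Mask: 11111111.11111111.11111111.11000000
AND operation:
Net:  10010000.11101100.11011000.00000000
Network: 144.236.216.0/26


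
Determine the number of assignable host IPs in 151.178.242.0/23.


Host bits = 32 - 23 = 9
Total addresses = 2^9 = 512
Usable = total - 2 (network and broadcast)
Usable hosts: 510


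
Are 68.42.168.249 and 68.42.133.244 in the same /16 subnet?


Mask: 255.255.0.0
68.42.168.249 AND mask = 68.42.0.0
68.42.133.244 AND mask = 68.42.0.0
Yes, same subnet (68.42.0.0)


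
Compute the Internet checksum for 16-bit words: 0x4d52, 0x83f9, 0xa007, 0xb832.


Sum all words (with carry folding):
+ 0x4d52 = 0x4d52
+ 0x83f9 = 0xd14b
+ 0xa007 = 0x7153
+ 0xb832 = 0x2986
One's complement: ~0x2986
Checksum = 0xd679


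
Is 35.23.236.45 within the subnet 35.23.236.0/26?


Subnet network: 35.23.236.0
Test IP AND mask: 35.23.236.0
Yes, 35.23.236.45 is in 35.23.236.0/26


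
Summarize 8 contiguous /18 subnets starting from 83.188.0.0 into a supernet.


Original prefix: /18
Number of subnets: 8 = 2^3
New prefix = 18 - 3 = 15
Supernet: 83.188.0.0/15


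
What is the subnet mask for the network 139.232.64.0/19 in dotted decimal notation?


/19 means 19 network bits, 13 host bits
Binary: 11111111111111111110000000000000
Mask: 255.255.224.0


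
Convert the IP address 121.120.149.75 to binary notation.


121 = 01111001
120 = 01111000
149 = 10010101
75 = 01001011
Binary: 01111001.01111000.10010101.01001011


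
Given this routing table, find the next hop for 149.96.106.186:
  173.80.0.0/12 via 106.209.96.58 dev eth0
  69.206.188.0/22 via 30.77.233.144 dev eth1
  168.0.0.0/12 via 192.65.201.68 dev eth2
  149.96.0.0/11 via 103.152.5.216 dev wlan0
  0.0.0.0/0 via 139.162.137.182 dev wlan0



Longest prefix match for 149.96.106.186:
  /12 173.80.0.0: no
  /22 69.206.188.0: no
  /12 168.0.0.0: no
  /11 149.96.0.0: MATCH
  /0 0.0.0.0: MATCH
Selected: next-hop 103.152.5.216 via wlan0 (matched /11)


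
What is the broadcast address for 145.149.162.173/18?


Network: 145.149.128.0/18
Host bits = 14
Set all host bits to 1:
Broadcast: 145.149.191.255


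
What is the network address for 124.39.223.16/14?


IP:   01111100.00100111.11011111.00010000
Mask: 11111111.11111100.00000000.00000000
AND operation:
Net:  01111100.00100100.00000000.00000000
Network: 124.36.0.0/14


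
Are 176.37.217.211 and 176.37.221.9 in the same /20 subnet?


Mask: 255.255.240.0
176.37.217.211 AND mask = 176.37.208.0
176.37.221.9 AND mask = 176.37.208.0
Yes, same subnet (176.37.208.0)
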